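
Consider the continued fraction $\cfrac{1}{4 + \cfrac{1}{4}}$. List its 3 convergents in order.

0/1, 1/4, 4/17

Using the convergent recurrence p_i = a_i*p_{i-1} + p_{i-2}, q_i = a_i*q_{i-1} + q_{i-2} with p_{-2}=0, p_{-1}=1, q_{-2}=1, q_{-1}=0:
  i=0: a_0=0, p_0 = 0*1 + 0 = 0, q_0 = 0*0 + 1 = 1.
  i=1: a_1=4, p_1 = 4*0 + 1 = 1, q_1 = 4*1 + 0 = 4.
  i=2: a_2=4, p_2 = 4*1 + 0 = 4, q_2 = 4*4 + 1 = 17.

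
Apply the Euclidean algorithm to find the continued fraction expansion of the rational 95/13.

[7; 3, 4]

Run the Euclidean algorithm on 95 and 13; the successive quotients are the partial quotients a_0, a_1, ... (each step inverts the fractional part left over by the previous one):
  95 = 7*13 + 4, so a_0 = 7.
  13 = 3*4 + 1, so a_1 = 3.
  4 = 4*1 + 0, so a_2 = 4.
The remainder reaches 0 after 3 divisions, so the expansion has 3 partial quotients, read off in order.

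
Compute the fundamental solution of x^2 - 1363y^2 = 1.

(x, y) = (3451726, 93495)

First expand sqrt(1363) as a continued fraction. With x_i = (sqrt(1363) + m_i)/d_i and (m_0, d_0) = (0, 1): a_0 = floor(sqrt(1363)) = 36, since 36^2 = 1296 <= 1363 < 1369 = 37^2.
Iterate m_{i+1} = d_i*a_i - m_i, d_{i+1} = (1363 - m_{i+1}^2)/d_i, a_{i+1} = floor((a_0 + m_{i+1})/d_{i+1}):
  m_1 = 1*36 - 0 = 36, d_1 = (1363 - 36^2)/1 = 67/1 = 67, a_1 = floor((36 + 36)/67) = 1.
  m_2 = 67*1 - 36 = 31, d_2 = (1363 - 31^2)/67 = 402/67 = 6, a_2 = floor((36 + 31)/6) = 11.
  m_3 = 6*11 - 31 = 35, d_3 = (1363 - 35^2)/6 = 138/6 = 23, a_3 = floor((36 + 35)/23) = 3.
  m_4 = 23*3 - 35 = 34, d_4 = (1363 - 34^2)/23 = 207/23 = 9, a_4 = floor((36 + 34)/9) = 7.
  m_5 = 9*7 - 34 = 29, d_5 = (1363 - 29^2)/9 = 522/9 = 58, a_5 = floor((36 + 29)/58) = 1.
  m_6 = 58*1 - 29 = 29, d_6 = (1363 - 29^2)/58 = 522/58 = 9, a_6 = floor((36 + 29)/9) = 7.
  m_7 = 9*7 - 29 = 34, d_7 = (1363 - 34^2)/9 = 207/9 = 23, a_7 = floor((36 + 34)/23) = 3.
  m_8 = 23*3 - 34 = 35, d_8 = (1363 - 35^2)/23 = 138/23 = 6, a_8 = floor((36 + 35)/6) = 11.
  m_9 = 6*11 - 35 = 31, d_9 = (1363 - 31^2)/6 = 402/6 = 67, a_9 = floor((36 + 31)/67) = 1.
  m_10 = 67*1 - 31 = 36, d_10 = (1363 - 36^2)/67 = 67/67 = 1, a_10 = floor((36 + 36)/1) = 72.
  m_11 = 1*72 - 36 = 36, d_11 = (1363 - 36^2)/1 = 67/1 = 67: (m_11, d_11) = (m_1, d_1) = (36, 67), so from here the quotients repeat a_1, ..., a_10; the period length is 10.
So sqrt(1363) = [36; (1, 11, 3, 7, 1, 7, 3, 11, 1, 72)] with period length k = 10.
k is even, so the fundamental solution of x^2 - 1363y^2 = 1 is (p_{k-1}, q_{k-1}) = (p_9, q_9); compute convergents through index 9.
Convergents (p_i = a_i*p_{i-1} + p_{i-2}, q_i = a_i*q_{i-1} + q_{i-2} with p_{-2}=0, p_{-1}=1, q_{-2}=1, q_{-1}=0):
  i=0: a_0=36, p_0 = 36*1 + 0 = 36, q_0 = 36*0 + 1 = 1.
  i=1: a_1=1, p_1 = 1*36 + 1 = 37, q_1 = 1*1 + 0 = 1.
  i=2: a_2=11, p_2 = 11*37 + 36 = 443, q_2 = 11*1 + 1 = 12.
  i=3: a_3=3, p_3 = 3*443 + 37 = 1366, q_3 = 3*12 + 1 = 37.
  i=4: a_4=7, p_4 = 7*1366 + 443 = 10005, q_4 = 7*37 + 12 = 271.
  i=5: a_5=1, p_5 = 1*10005 + 1366 = 11371, q_5 = 1*271 + 37 = 308.
  i=6: a_6=7, p_6 = 7*11371 + 10005 = 89602, q_6 = 7*308 + 271 = 2427.
  i=7: a_7=3, p_7 = 3*89602 + 11371 = 280177, q_7 = 3*2427 + 308 = 7589.
  i=8: a_8=11, p_8 = 11*280177 + 89602 = 3171549, q_8 = 11*7589 + 2427 = 85906.
  i=9: a_9=1, p_9 = 1*3171549 + 280177 = 3451726, q_9 = 1*85906 + 7589 = 93495.
Check: 3451726^2 - 1363*93495^2 = 11914412379076 - 11914412379075 = 1, so (x, y) = (3451726, 93495) solves the equation, and by the theorem it is the least positive solution.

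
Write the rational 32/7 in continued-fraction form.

Run the Euclidean algorithm on 32 and 7; the successive quotients are the partial quotients a_0, a_1, ... (each step inverts the fractional part left over by the previous one):
  32 = 4*7 + 4, so a_0 = 4.
  7 = 1*4 + 3, so a_1 = 1.
  4 = 1*3 + 1, so a_2 = 1.
  3 = 3*1 + 0, so a_3 = 3.
The remainder reaches 0 after 4 divisions, so the expansion has 4 partial quotients, read off in order.

[4; 1, 1, 3]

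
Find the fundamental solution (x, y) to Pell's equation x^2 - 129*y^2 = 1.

(x, y) = (16855, 1484)

First expand sqrt(129) as a continued fraction. With x_i = (sqrt(129) + m_i)/d_i and (m_0, d_0) = (0, 1): a_0 = floor(sqrt(129)) = 11, since 11^2 = 121 <= 129 < 144 = 12^2.
Iterate m_{i+1} = d_i*a_i - m_i, d_{i+1} = (129 - m_{i+1}^2)/d_i, a_{i+1} = floor((a_0 + m_{i+1})/d_{i+1}):
  m_1 = 1*11 - 0 = 11, d_1 = (129 - 11^2)/1 = 8/1 = 8, a_1 = floor((11 + 11)/8) = 2.
  m_2 = 8*2 - 11 = 5, d_2 = (129 - 5^2)/8 = 104/8 = 13, a_2 = floor((11 + 5)/13) = 1.
  m_3 = 13*1 - 5 = 8, d_3 = (129 - 8^2)/13 = 65/13 = 5, a_3 = floor((11 + 8)/5) = 3.
  m_4 = 5*3 - 8 = 7, d_4 = (129 - 7^2)/5 = 80/5 = 16, a_4 = floor((11 + 7)/16) = 1.
  m_5 = 16*1 - 7 = 9, d_5 = (129 - 9^2)/16 = 48/16 = 3, a_5 = floor((11 + 9)/3) = 6.
  m_6 = 3*6 - 9 = 9, d_6 = (129 - 9^2)/3 = 48/3 = 16, a_6 = floor((11 + 9)/16) = 1.
  m_7 = 16*1 - 9 = 7, d_7 = (129 - 7^2)/16 = 80/16 = 5, a_7 = floor((11 + 7)/5) = 3.
  m_8 = 5*3 - 7 = 8, d_8 = (129 - 8^2)/5 = 65/5 = 13, a_8 = floor((11 + 8)/13) = 1.
  m_9 = 13*1 - 8 = 5, d_9 = (129 - 5^2)/13 = 104/13 = 8, a_9 = floor((11 + 5)/8) = 2.
  m_10 = 8*2 - 5 = 11, d_10 = (129 - 11^2)/8 = 8/8 = 1, a_10 = floor((11 + 11)/1) = 22.
  m_11 = 1*22 - 11 = 11, d_11 = (129 - 11^2)/1 = 8/1 = 8: (m_11, d_11) = (m_1, d_1) = (11, 8), so from here the quotients repeat a_1, ..., a_10; the period length is 10.
So sqrt(129) = [11; (2, 1, 3, 1, 6, 1, 3, 1, 2, 22)] with period length k = 10.
k is even, so the fundamental solution of x^2 - 129y^2 = 1 is (p_{k-1}, q_{k-1}) = (p_9, q_9); compute convergents through index 9.
Convergents (p_i = a_i*p_{i-1} + p_{i-2}, q_i = a_i*q_{i-1} + q_{i-2} with p_{-2}=0, p_{-1}=1, q_{-2}=1, q_{-1}=0):
  i=0: a_0=11, p_0 = 11*1 + 0 = 11, q_0 = 11*0 + 1 = 1.
  i=1: a_1=2, p_1 = 2*11 + 1 = 23, q_1 = 2*1 + 0 = 2.
  i=2: a_2=1, p_2 = 1*23 + 11 = 34, q_2 = 1*2 + 1 = 3.
  i=3: a_3=3, p_3 = 3*34 + 23 = 125, q_3 = 3*3 + 2 = 11.
  i=4: a_4=1, p_4 = 1*125 + 34 = 159, q_4 = 1*11 + 3 = 14.
  i=5: a_5=6, p_5 = 6*159 + 125 = 1079, q_5 = 6*14 + 11 = 95.
  i=6: a_6=1, p_6 = 1*1079 + 159 = 1238, q_6 = 1*95 + 14 = 109.
  i=7: a_7=3, p_7 = 3*1238 + 1079 = 4793, q_7 = 3*109 + 95 = 422.
  i=8: a_8=1, p_8 = 1*4793 + 1238 = 6031, q_8 = 1*422 + 109 = 531.
  i=9: a_9=2, p_9 = 2*6031 + 4793 = 16855, q_9 = 2*531 + 422 = 1484.
Check: 16855^2 - 129*1484^2 = 284091025 - 284091024 = 1, so (x, y) = (16855, 1484) solves the equation, and by the theorem it is the least positive solution.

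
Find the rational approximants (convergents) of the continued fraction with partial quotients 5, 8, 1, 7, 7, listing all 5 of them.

Using the convergent recurrence p_i = a_i*p_{i-1} + p_{i-2}, q_i = a_i*q_{i-1} + q_{i-2} with p_{-2}=0, p_{-1}=1, q_{-2}=1, q_{-1}=0:
  i=0: a_0=5, p_0 = 5*1 + 0 = 5, q_0 = 5*0 + 1 = 1.
  i=1: a_1=8, p_1 = 8*5 + 1 = 41, q_1 = 8*1 + 0 = 8.
  i=2: a_2=1, p_2 = 1*41 + 5 = 46, q_2 = 1*8 + 1 = 9.
  i=3: a_3=7, p_3 = 7*46 + 41 = 363, q_3 = 7*9 + 8 = 71.
  i=4: a_4=7, p_4 = 7*363 + 46 = 2587, q_4 = 7*71 + 9 = 506.

5/1, 41/8, 46/9, 363/71, 2587/506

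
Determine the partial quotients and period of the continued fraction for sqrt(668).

Write x_i = (sqrt(668) + m_i)/d_i with (m_0, d_0) = (0, 1). a_0 = floor(sqrt(668)) = 25, since 25^2 = 625 <= 668 < 676 = 26^2.
Iterate m_{i+1} = d_i*a_i - m_i, d_{i+1} = (668 - m_{i+1}^2)/d_i, a_{i+1} = floor((a_0 + m_{i+1})/d_{i+1}):
  m_1 = 1*25 - 0 = 25, d_1 = (668 - 25^2)/1 = 43/1 = 43, a_1 = floor((25 + 25)/43) = 1.
  m_2 = 43*1 - 25 = 18, d_2 = (668 - 18^2)/43 = 344/43 = 8, a_2 = floor((25 + 18)/8) = 5.
  m_3 = 8*5 - 18 = 22, d_3 = (668 - 22^2)/8 = 184/8 = 23, a_3 = floor((25 + 22)/23) = 2.
  m_4 = 23*2 - 22 = 24, d_4 = (668 - 24^2)/23 = 92/23 = 4, a_4 = floor((25 + 24)/4) = 12.
  m_5 = 4*12 - 24 = 24, d_5 = (668 - 24^2)/4 = 92/4 = 23, a_5 = floor((25 + 24)/23) = 2.
  m_6 = 23*2 - 24 = 22, d_6 = (668 - 22^2)/23 = 184/23 = 8, a_6 = floor((25 + 22)/8) = 5.
  m_7 = 8*5 - 22 = 18, d_7 = (668 - 18^2)/8 = 344/8 = 43, a_7 = floor((25 + 18)/43) = 1.
  m_8 = 43*1 - 18 = 25, d_8 = (668 - 25^2)/43 = 43/43 = 1, a_8 = floor((25 + 25)/1) = 50.
  m_9 = 1*50 - 25 = 25, d_9 = (668 - 25^2)/1 = 43/1 = 43: (m_9, d_9) = (m_1, d_1) = (25, 43), so from here the quotients repeat a_1, ..., a_8; the period length is 8.
Hence the expansion of sqrt(668) is a_0 = 25 followed by the repeating block 1, 5, 2, 12, 2, 5, 1, 50 (period 8).

[25; (1, 5, 2, 12, 2, 5, 1, 50)]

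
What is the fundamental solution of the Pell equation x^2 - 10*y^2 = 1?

First expand sqrt(10) as a continued fraction. With x_i = (sqrt(10) + m_i)/d_i and (m_0, d_0) = (0, 1): a_0 = floor(sqrt(10)) = 3, since 3^2 = 9 <= 10 < 16 = 4^2.
Iterate m_{i+1} = d_i*a_i - m_i, d_{i+1} = (10 - m_{i+1}^2)/d_i, a_{i+1} = floor((a_0 + m_{i+1})/d_{i+1}):
  m_1 = 1*3 - 0 = 3, d_1 = (10 - 3^2)/1 = 1/1 = 1, a_1 = floor((3 + 3)/1) = 6.
  m_2 = 1*6 - 3 = 3, d_2 = (10 - 3^2)/1 = 1/1 = 1: (m_2, d_2) = (m_1, d_1) = (3, 1), so from here the quotient a_1 repeats; the period length is 1.
So sqrt(10) = [3; (6)] with period length k = 1.
k is odd, so (p_{k-1}, q_{k-1}) only solves x^2 - 10y^2 = -1 and the fundamental solution of x^2 - 10y^2 = 1 is (p_{2k-1}, q_{2k-1}) = (p_1, q_1); compute convergents through index 1, running through the period twice.
Convergents (p_i = a_i*p_{i-1} + p_{i-2}, q_i = a_i*q_{i-1} + q_{i-2} with p_{-2}=0, p_{-1}=1, q_{-2}=1, q_{-1}=0):
  i=0: a_0=3, p_0 = 3*1 + 0 = 3, q_0 = 3*0 + 1 = 1.
  i=1: a_1=6, p_1 = 6*3 + 1 = 19, q_1 = 6*1 + 0 = 6.
Indeed p_0^2 - 10*q_0^2 = 9 - 10 = -1, not +1.
Check: 19^2 - 10*6^2 = 361 - 360 = 1, so (x, y) = (19, 6) solves the equation, and by the theorem it is the least positive solution.

(x, y) = (19, 6)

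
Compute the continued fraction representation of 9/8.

[1; 8]

Run the Euclidean algorithm on 9 and 8; the successive quotients are the partial quotients a_0, a_1, ... (each step inverts the fractional part left over by the previous one):
  9 = 1*8 + 1, so a_0 = 1.
  8 = 8*1 + 0, so a_1 = 8.
The remainder reaches 0 after 2 divisions, so the expansion has 2 partial quotients, read off in order.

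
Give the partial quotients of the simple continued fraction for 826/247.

[3; 2, 1, 9, 1, 1, 1, 2]

Run the Euclidean algorithm on 826 and 247; the successive quotients are the partial quotients a_0, a_1, ... (each step inverts the fractional part left over by the previous one):
  826 = 3*247 + 85, so a_0 = 3.
  247 = 2*85 + 77, so a_1 = 2.
  85 = 1*77 + 8, so a_2 = 1.
  77 = 9*8 + 5, so a_3 = 9.
  8 = 1*5 + 3, so a_4 = 1.
  5 = 1*3 + 2, so a_5 = 1.
  3 = 1*2 + 1, so a_6 = 1.
  2 = 2*1 + 0, so a_7 = 2.
The remainder reaches 0 after 8 divisions, so the expansion has 8 partial quotients, read off in order.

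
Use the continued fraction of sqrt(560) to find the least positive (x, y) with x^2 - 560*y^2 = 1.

First expand sqrt(560) as a continued fraction. With x_i = (sqrt(560) + m_i)/d_i and (m_0, d_0) = (0, 1): a_0 = floor(sqrt(560)) = 23, since 23^2 = 529 <= 560 < 576 = 24^2.
Iterate m_{i+1} = d_i*a_i - m_i, d_{i+1} = (560 - m_{i+1}^2)/d_i, a_{i+1} = floor((a_0 + m_{i+1})/d_{i+1}):
  m_1 = 1*23 - 0 = 23, d_1 = (560 - 23^2)/1 = 31/1 = 31, a_1 = floor((23 + 23)/31) = 1.
  m_2 = 31*1 - 23 = 8, d_2 = (560 - 8^2)/31 = 496/31 = 16, a_2 = floor((23 + 8)/16) = 1.
  m_3 = 16*1 - 8 = 8, d_3 = (560 - 8^2)/16 = 496/16 = 31, a_3 = floor((23 + 8)/31) = 1.
  m_4 = 31*1 - 8 = 23, d_4 = (560 - 23^2)/31 = 31/31 = 1, a_4 = floor((23 + 23)/1) = 46.
  m_5 = 1*46 - 23 = 23, d_5 = (560 - 23^2)/1 = 31/1 = 31: (m_5, d_5) = (m_1, d_1) = (23, 31), so from here the quotients repeat a_1, ..., a_4; the period length is 4.
So sqrt(560) = [23; (1, 1, 1, 46)] with period length k = 4.
k is even, so the fundamental solution of x^2 - 560y^2 = 1 is (p_{k-1}, q_{k-1}) = (p_3, q_3); compute convergents through index 3.
Convergents (p_i = a_i*p_{i-1} + p_{i-2}, q_i = a_i*q_{i-1} + q_{i-2} with p_{-2}=0, p_{-1}=1, q_{-2}=1, q_{-1}=0):
  i=0: a_0=23, p_0 = 23*1 + 0 = 23, q_0 = 23*0 + 1 = 1.
  i=1: a_1=1, p_1 = 1*23 + 1 = 24, q_1 = 1*1 + 0 = 1.
  i=2: a_2=1, p_2 = 1*24 + 23 = 47, q_2 = 1*1 + 1 = 2.
  i=3: a_3=1, p_3 = 1*47 + 24 = 71, q_3 = 1*2 + 1 = 3.
Check: 71^2 - 560*3^2 = 5041 - 5040 = 1, so (x, y) = (71, 3) solves the equation, and by the theorem it is the least positive solution.

(x, y) = (71, 3)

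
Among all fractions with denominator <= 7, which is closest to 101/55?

Expand x = 101/55 as a continued fraction with the Euclidean algorithm:
  101 = 1*55 + 46, so a_0 = 1.
  55 = 1*46 + 9, so a_1 = 1.
  46 = 5*9 + 1, so a_2 = 5.
  9 = 9*1 + 0, so a_3 = 9.
so x = [1; 1, 5, 9].
Convergents (p_i = a_i*p_{i-1} + p_{i-2}, q_i = a_i*q_{i-1} + q_{i-2} with p_{-2}=0, p_{-1}=1, q_{-2}=1, q_{-1}=0), until the denominator exceeds 7:
  i=0: a_0=1, p_0 = 1*1 + 0 = 1, q_0 = 1*0 + 1 = 1.
  i=1: a_1=1, p_1 = 1*1 + 1 = 2, q_1 = 1*1 + 0 = 1.
  i=2: a_2=5, p_2 = 5*2 + 1 = 11, q_2 = 5*1 + 1 = 6.
  i=3: a_3=9, p_3 = 9*11 + 2 = 101, q_3 = 9*6 + 1 = 55.
q_3 = 55 > 7, so the last convergent with denominator <= 7 is p_2/q_2 = 11/6.
The closest fraction with denominator <= 7 is either p_2/q_2 or the intermediate fraction (k*p_2 + p_1)/(k*q_2 + q_1) with the largest k >= 1 whose denominator stays <= 7; these approach x as k grows, and every other convergent or intermediate fraction in range is farther away.
Largest k: floor((7 - q_1)/q_2) = floor((7 - 1)/6) = 1.
That gives (1*11 + 2)/(1*6 + 1) = 13/7.
Compare the errors: |x - 11/6| = |101*6 - 11*55|/(55*6) = 1/330, and |x - 13/7| = |101*7 - 13*55|/(55*7) = 8/385.
Cross-multiplying, 1*385 = 385 < 2640 = 8*330, so 1/330 is smaller: the convergent 11/6 is closer to x than 13/7.

11/6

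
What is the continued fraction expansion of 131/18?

[7; 3, 1, 1, 2]

Run the Euclidean algorithm on 131 and 18; the successive quotients are the partial quotients a_0, a_1, ... (each step inverts the fractional part left over by the previous one):
  131 = 7*18 + 5, so a_0 = 7.
  18 = 3*5 + 3, so a_1 = 3.
  5 = 1*3 + 2, so a_2 = 1.
  3 = 1*2 + 1, so a_3 = 1.
  2 = 2*1 + 0, so a_4 = 2.
The remainder reaches 0 after 5 divisions, so the expansion has 5 partial quotients, read off in order.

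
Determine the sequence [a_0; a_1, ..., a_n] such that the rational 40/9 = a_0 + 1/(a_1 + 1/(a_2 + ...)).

[4; 2, 4]

Run the Euclidean algorithm on 40 and 9; the successive quotients are the partial quotients a_0, a_1, ... (each step inverts the fractional part left over by the previous one):
  40 = 4*9 + 4, so a_0 = 4.
  9 = 2*4 + 1, so a_1 = 2.
  4 = 4*1 + 0, so a_2 = 4.
The remainder reaches 0 after 3 divisions, so the expansion has 3 partial quotients, read off in order.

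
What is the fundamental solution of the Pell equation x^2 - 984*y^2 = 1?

(x, y) = (88805, 2831)

First expand sqrt(984) as a continued fraction. With x_i = (sqrt(984) + m_i)/d_i and (m_0, d_0) = (0, 1): a_0 = floor(sqrt(984)) = 31, since 31^2 = 961 <= 984 < 1024 = 32^2.
Iterate m_{i+1} = d_i*a_i - m_i, d_{i+1} = (984 - m_{i+1}^2)/d_i, a_{i+1} = floor((a_0 + m_{i+1})/d_{i+1}):
  m_1 = 1*31 - 0 = 31, d_1 = (984 - 31^2)/1 = 23/1 = 23, a_1 = floor((31 + 31)/23) = 2.
  m_2 = 23*2 - 31 = 15, d_2 = (984 - 15^2)/23 = 759/23 = 33, a_2 = floor((31 + 15)/33) = 1.
  m_3 = 33*1 - 15 = 18, d_3 = (984 - 18^2)/33 = 660/33 = 20, a_3 = floor((31 + 18)/20) = 2.
  m_4 = 20*2 - 18 = 22, d_4 = (984 - 22^2)/20 = 500/20 = 25, a_4 = floor((31 + 22)/25) = 2.
  m_5 = 25*2 - 22 = 28, d_5 = (984 - 28^2)/25 = 200/25 = 8, a_5 = floor((31 + 28)/8) = 7.
  m_6 = 8*7 - 28 = 28, d_6 = (984 - 28^2)/8 = 200/8 = 25, a_6 = floor((31 + 28)/25) = 2.
  m_7 = 25*2 - 28 = 22, d_7 = (984 - 22^2)/25 = 500/25 = 20, a_7 = floor((31 + 22)/20) = 2.
  m_8 = 20*2 - 22 = 18, d_8 = (984 - 18^2)/20 = 660/20 = 33, a_8 = floor((31 + 18)/33) = 1.
  m_9 = 33*1 - 18 = 15, d_9 = (984 - 15^2)/33 = 759/33 = 23, a_9 = floor((31 + 15)/23) = 2.
  m_10 = 23*2 - 15 = 31, d_10 = (984 - 31^2)/23 = 23/23 = 1, a_10 = floor((31 + 31)/1) = 62.
  m_11 = 1*62 - 31 = 31, d_11 = (984 - 31^2)/1 = 23/1 = 23: (m_11, d_11) = (m_1, d_1) = (31, 23), so from here the quotients repeat a_1, ..., a_10; the period length is 10.
So sqrt(984) = [31; (2, 1, 2, 2, 7, 2, 2, 1, 2, 62)] with period length k = 10.
k is even, so the fundamental solution of x^2 - 984y^2 = 1 is (p_{k-1}, q_{k-1}) = (p_9, q_9); compute convergents through index 9.
Convergents (p_i = a_i*p_{i-1} + p_{i-2}, q_i = a_i*q_{i-1} + q_{i-2} with p_{-2}=0, p_{-1}=1, q_{-2}=1, q_{-1}=0):
  i=0: a_0=31, p_0 = 31*1 + 0 = 31, q_0 = 31*0 + 1 = 1.
  i=1: a_1=2, p_1 = 2*31 + 1 = 63, q_1 = 2*1 + 0 = 2.
  i=2: a_2=1, p_2 = 1*63 + 31 = 94, q_2 = 1*2 + 1 = 3.
  i=3: a_3=2, p_3 = 2*94 + 63 = 251, q_3 = 2*3 + 2 = 8.
  i=4: a_4=2, p_4 = 2*251 + 94 = 596, q_4 = 2*8 + 3 = 19.
  i=5: a_5=7, p_5 = 7*596 + 251 = 4423, q_5 = 7*19 + 8 = 141.
  i=6: a_6=2, p_6 = 2*4423 + 596 = 9442, q_6 = 2*141 + 19 = 301.
  i=7: a_7=2, p_7 = 2*9442 + 4423 = 23307, q_7 = 2*301 + 141 = 743.
  i=8: a_8=1, p_8 = 1*23307 + 9442 = 32749, q_8 = 1*743 + 301 = 1044.
  i=9: a_9=2, p_9 = 2*32749 + 23307 = 88805, q_9 = 2*1044 + 743 = 2831.
Check: 88805^2 - 984*2831^2 = 7886328025 - 7886328024 = 1, so (x, y) = (88805, 2831) solves the equation, and by the theorem it is the least positive solution.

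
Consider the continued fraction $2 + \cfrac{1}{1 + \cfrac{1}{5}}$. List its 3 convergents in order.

Using the convergent recurrence p_i = a_i*p_{i-1} + p_{i-2}, q_i = a_i*q_{i-1} + q_{i-2} with p_{-2}=0, p_{-1}=1, q_{-2}=1, q_{-1}=0:
  i=0: a_0=2, p_0 = 2*1 + 0 = 2, q_0 = 2*0 + 1 = 1.
  i=1: a_1=1, p_1 = 1*2 + 1 = 3, q_1 = 1*1 + 0 = 1.
  i=2: a_2=5, p_2 = 5*3 + 2 = 17, q_2 = 5*1 + 1 = 6.

2/1, 3/1, 17/6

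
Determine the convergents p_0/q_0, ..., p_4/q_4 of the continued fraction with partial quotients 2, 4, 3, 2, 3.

Using the convergent recurrence p_i = a_i*p_{i-1} + p_{i-2}, q_i = a_i*q_{i-1} + q_{i-2} with p_{-2}=0, p_{-1}=1, q_{-2}=1, q_{-1}=0:
  i=0: a_0=2, p_0 = 2*1 + 0 = 2, q_0 = 2*0 + 1 = 1.
  i=1: a_1=4, p_1 = 4*2 + 1 = 9, q_1 = 4*1 + 0 = 4.
  i=2: a_2=3, p_2 = 3*9 + 2 = 29, q_2 = 3*4 + 1 = 13.
  i=3: a_3=2, p_3 = 2*29 + 9 = 67, q_3 = 2*13 + 4 = 30.
  i=4: a_4=3, p_4 = 3*67 + 29 = 230, q_4 = 3*30 + 13 = 103.

2/1, 9/4, 29/13, 67/30, 230/103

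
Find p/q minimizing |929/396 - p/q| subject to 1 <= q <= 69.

Expand x = 929/396 as a continued fraction with the Euclidean algorithm:
  929 = 2*396 + 137, so a_0 = 2.
  396 = 2*137 + 122, so a_1 = 2.
  137 = 1*122 + 15, so a_2 = 1.
  122 = 8*15 + 2, so a_3 = 8.
  15 = 7*2 + 1, so a_4 = 7.
  2 = 2*1 + 0, so a_5 = 2.
so x = [2; 2, 1, 8, 7, 2].
Convergents (p_i = a_i*p_{i-1} + p_{i-2}, q_i = a_i*q_{i-1} + q_{i-2} with p_{-2}=0, p_{-1}=1, q_{-2}=1, q_{-1}=0), until the denominator exceeds 69:
  i=0: a_0=2, p_0 = 2*1 + 0 = 2, q_0 = 2*0 + 1 = 1.
  i=1: a_1=2, p_1 = 2*2 + 1 = 5, q_1 = 2*1 + 0 = 2.
  i=2: a_2=1, p_2 = 1*5 + 2 = 7, q_2 = 1*2 + 1 = 3.
  i=3: a_3=8, p_3 = 8*7 + 5 = 61, q_3 = 8*3 + 2 = 26.
  i=4: a_4=7, p_4 = 7*61 + 7 = 434, q_4 = 7*26 + 3 = 185.
q_4 = 185 > 69, so the last convergent with denominator <= 69 is p_3/q_3 = 61/26.
The closest fraction with denominator <= 69 is either p_3/q_3 or the intermediate fraction (k*p_3 + p_2)/(k*q_3 + q_2) with the largest k >= 1 whose denominator stays <= 69; these approach x as k grows, and every other convergent or intermediate fraction in range is farther away.
Largest k: floor((69 - q_2)/q_3) = floor((69 - 3)/26) = 2.
That gives (2*61 + 7)/(2*26 + 3) = 129/55.
Compare the errors: |x - 61/26| = |929*26 - 61*396|/(396*26) = 2/10296, and |x - 129/55| = |929*55 - 129*396|/(396*55) = 11/21780.
Cross-multiplying, 2*21780 = 43560 < 113256 = 11*10296, so 2/10296 is smaller: the convergent 61/26 is closer to x than 129/55.

61/26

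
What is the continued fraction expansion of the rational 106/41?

[2; 1, 1, 2, 2, 3]

Run the Euclidean algorithm on 106 and 41; the successive quotients are the partial quotients a_0, a_1, ... (each step inverts the fractional part left over by the previous one):
  106 = 2*41 + 24, so a_0 = 2.
  41 = 1*24 + 17, so a_1 = 1.
  24 = 1*17 + 7, so a_2 = 1.
  17 = 2*7 + 3, so a_3 = 2.
  7 = 2*3 + 1, so a_4 = 2.
  3 = 3*1 + 0, so a_5 = 3.
The remainder reaches 0 after 6 divisions, so the expansion has 6 partial quotients, read off in order.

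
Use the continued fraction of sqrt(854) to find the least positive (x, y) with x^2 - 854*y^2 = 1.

(x, y) = (1294299, 44290)

First expand sqrt(854) as a continued fraction. With x_i = (sqrt(854) + m_i)/d_i and (m_0, d_0) = (0, 1): a_0 = floor(sqrt(854)) = 29, since 29^2 = 841 <= 854 < 900 = 30^2.
Iterate m_{i+1} = d_i*a_i - m_i, d_{i+1} = (854 - m_{i+1}^2)/d_i, a_{i+1} = floor((a_0 + m_{i+1})/d_{i+1}):
  m_1 = 1*29 - 0 = 29, d_1 = (854 - 29^2)/1 = 13/1 = 13, a_1 = floor((29 + 29)/13) = 4.
  m_2 = 13*4 - 29 = 23, d_2 = (854 - 23^2)/13 = 325/13 = 25, a_2 = floor((29 + 23)/25) = 2.
  m_3 = 25*2 - 23 = 27, d_3 = (854 - 27^2)/25 = 125/25 = 5, a_3 = floor((29 + 27)/5) = 11.
  m_4 = 5*11 - 27 = 28, d_4 = (854 - 28^2)/5 = 70/5 = 14, a_4 = floor((29 + 28)/14) = 4.
  m_5 = 14*4 - 28 = 28, d_5 = (854 - 28^2)/14 = 70/14 = 5, a_5 = floor((29 + 28)/5) = 11.
  m_6 = 5*11 - 28 = 27, d_6 = (854 - 27^2)/5 = 125/5 = 25, a_6 = floor((29 + 27)/25) = 2.
  m_7 = 25*2 - 27 = 23, d_7 = (854 - 23^2)/25 = 325/25 = 13, a_7 = floor((29 + 23)/13) = 4.
  m_8 = 13*4 - 23 = 29, d_8 = (854 - 29^2)/13 = 13/13 = 1, a_8 = floor((29 + 29)/1) = 58.
  m_9 = 1*58 - 29 = 29, d_9 = (854 - 29^2)/1 = 13/1 = 13: (m_9, d_9) = (m_1, d_1) = (29, 13), so from here the quotients repeat a_1, ..., a_8; the period length is 8.
So sqrt(854) = [29; (4, 2, 11, 4, 11, 2, 4, 58)] with period length k = 8.
k is even, so the fundamental solution of x^2 - 854y^2 = 1 is (p_{k-1}, q_{k-1}) = (p_7, q_7); compute convergents through index 7.
Convergents (p_i = a_i*p_{i-1} + p_{i-2}, q_i = a_i*q_{i-1} + q_{i-2} with p_{-2}=0, p_{-1}=1, q_{-2}=1, q_{-1}=0):
  i=0: a_0=29, p_0 = 29*1 + 0 = 29, q_0 = 29*0 + 1 = 1.
  i=1: a_1=4, p_1 = 4*29 + 1 = 117, q_1 = 4*1 + 0 = 4.
  i=2: a_2=2, p_2 = 2*117 + 29 = 263, q_2 = 2*4 + 1 = 9.
  i=3: a_3=11, p_3 = 11*263 + 117 = 3010, q_3 = 11*9 + 4 = 103.
  i=4: a_4=4, p_4 = 4*3010 + 263 = 12303, q_4 = 4*103 + 9 = 421.
  i=5: a_5=11, p_5 = 11*12303 + 3010 = 138343, q_5 = 11*421 + 103 = 4734.
  i=6: a_6=2, p_6 = 2*138343 + 12303 = 288989, q_6 = 2*4734 + 421 = 9889.
  i=7: a_7=4, p_7 = 4*288989 + 138343 = 1294299, q_7 = 4*9889 + 4734 = 44290.
Check: 1294299^2 - 854*44290^2 = 1675209901401 - 1675209901400 = 1, so (x, y) = (1294299, 44290) solves the equation, and by the theorem it is the least positive solution.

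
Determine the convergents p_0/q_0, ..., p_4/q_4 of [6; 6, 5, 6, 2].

6/1, 37/6, 191/31, 1183/192, 2557/415

Using the convergent recurrence p_i = a_i*p_{i-1} + p_{i-2}, q_i = a_i*q_{i-1} + q_{i-2} with p_{-2}=0, p_{-1}=1, q_{-2}=1, q_{-1}=0:
  i=0: a_0=6, p_0 = 6*1 + 0 = 6, q_0 = 6*0 + 1 = 1.
  i=1: a_1=6, p_1 = 6*6 + 1 = 37, q_1 = 6*1 + 0 = 6.
  i=2: a_2=5, p_2 = 5*37 + 6 = 191, q_2 = 5*6 + 1 = 31.
  i=3: a_3=6, p_3 = 6*191 + 37 = 1183, q_3 = 6*31 + 6 = 192.
  i=4: a_4=2, p_4 = 2*1183 + 191 = 2557, q_4 = 2*192 + 31 = 415.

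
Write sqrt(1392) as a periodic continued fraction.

Write x_i = (sqrt(1392) + m_i)/d_i with (m_0, d_0) = (0, 1). a_0 = floor(sqrt(1392)) = 37, since 37^2 = 1369 <= 1392 < 1444 = 38^2.
Iterate m_{i+1} = d_i*a_i - m_i, d_{i+1} = (1392 - m_{i+1}^2)/d_i, a_{i+1} = floor((a_0 + m_{i+1})/d_{i+1}):
  m_1 = 1*37 - 0 = 37, d_1 = (1392 - 37^2)/1 = 23/1 = 23, a_1 = floor((37 + 37)/23) = 3.
  m_2 = 23*3 - 37 = 32, d_2 = (1392 - 32^2)/23 = 368/23 = 16, a_2 = floor((37 + 32)/16) = 4.
  m_3 = 16*4 - 32 = 32, d_3 = (1392 - 32^2)/16 = 368/16 = 23, a_3 = floor((37 + 32)/23) = 3.
  m_4 = 23*3 - 32 = 37, d_4 = (1392 - 37^2)/23 = 23/23 = 1, a_4 = floor((37 + 37)/1) = 74.
  m_5 = 1*74 - 37 = 37, d_5 = (1392 - 37^2)/1 = 23/1 = 23: (m_5, d_5) = (m_1, d_1) = (37, 23), so from here the quotients repeat a_1, ..., a_4; the period length is 4.
Hence the expansion of sqrt(1392) is a_0 = 37 followed by the repeating block 3, 4, 3, 74 (period 4).

[37; (3, 4, 3, 74)]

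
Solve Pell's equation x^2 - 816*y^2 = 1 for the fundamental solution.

First expand sqrt(816) as a continued fraction. With x_i = (sqrt(816) + m_i)/d_i and (m_0, d_0) = (0, 1): a_0 = floor(sqrt(816)) = 28, since 28^2 = 784 <= 816 < 841 = 29^2.
Iterate m_{i+1} = d_i*a_i - m_i, d_{i+1} = (816 - m_{i+1}^2)/d_i, a_{i+1} = floor((a_0 + m_{i+1})/d_{i+1}):
  m_1 = 1*28 - 0 = 28, d_1 = (816 - 28^2)/1 = 32/1 = 32, a_1 = floor((28 + 28)/32) = 1.
  m_2 = 32*1 - 28 = 4, d_2 = (816 - 4^2)/32 = 800/32 = 25, a_2 = floor((28 + 4)/25) = 1.
  m_3 = 25*1 - 4 = 21, d_3 = (816 - 21^2)/25 = 375/25 = 15, a_3 = floor((28 + 21)/15) = 3.
  m_4 = 15*3 - 21 = 24, d_4 = (816 - 24^2)/15 = 240/15 = 16, a_4 = floor((28 + 24)/16) = 3.
  m_5 = 16*3 - 24 = 24, d_5 = (816 - 24^2)/16 = 240/16 = 15, a_5 = floor((28 + 24)/15) = 3.
  m_6 = 15*3 - 24 = 21, d_6 = (816 - 21^2)/15 = 375/15 = 25, a_6 = floor((28 + 21)/25) = 1.
  m_7 = 25*1 - 21 = 4, d_7 = (816 - 4^2)/25 = 800/25 = 32, a_7 = floor((28 + 4)/32) = 1.
  m_8 = 32*1 - 4 = 28, d_8 = (816 - 28^2)/32 = 32/32 = 1, a_8 = floor((28 + 28)/1) = 56.
  m_9 = 1*56 - 28 = 28, d_9 = (816 - 28^2)/1 = 32/1 = 32: (m_9, d_9) = (m_1, d_1) = (28, 32), so from here the quotients repeat a_1, ..., a_8; the period length is 8.
So sqrt(816) = [28; (1, 1, 3, 3, 3, 1, 1, 56)] with period length k = 8.
k is even, so the fundamental solution of x^2 - 816y^2 = 1 is (p_{k-1}, q_{k-1}) = (p_7, q_7); compute convergents through index 7.
Convergents (p_i = a_i*p_{i-1} + p_{i-2}, q_i = a_i*q_{i-1} + q_{i-2} with p_{-2}=0, p_{-1}=1, q_{-2}=1, q_{-1}=0):
  i=0: a_0=28, p_0 = 28*1 + 0 = 28, q_0 = 28*0 + 1 = 1.
  i=1: a_1=1, p_1 = 1*28 + 1 = 29, q_1 = 1*1 + 0 = 1.
  i=2: a_2=1, p_2 = 1*29 + 28 = 57, q_2 = 1*1 + 1 = 2.
  i=3: a_3=3, p_3 = 3*57 + 29 = 200, q_3 = 3*2 + 1 = 7.
  i=4: a_4=3, p_4 = 3*200 + 57 = 657, q_4 = 3*7 + 2 = 23.
  i=5: a_5=3, p_5 = 3*657 + 200 = 2171, q_5 = 3*23 + 7 = 76.
  i=6: a_6=1, p_6 = 1*2171 + 657 = 2828, q_6 = 1*76 + 23 = 99.
  i=7: a_7=1, p_7 = 1*2828 + 2171 = 4999, q_7 = 1*99 + 76 = 175.
Check: 4999^2 - 816*175^2 = 24990001 - 24990000 = 1, so (x, y) = (4999, 175) solves the equation, and by the theorem it is the least positive solution.

(x, y) = (4999, 175)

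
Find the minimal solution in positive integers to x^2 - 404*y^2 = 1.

First expand sqrt(404) as a continued fraction. With x_i = (sqrt(404) + m_i)/d_i and (m_0, d_0) = (0, 1): a_0 = floor(sqrt(404)) = 20, since 20^2 = 400 <= 404 < 441 = 21^2.
Iterate m_{i+1} = d_i*a_i - m_i, d_{i+1} = (404 - m_{i+1}^2)/d_i, a_{i+1} = floor((a_0 + m_{i+1})/d_{i+1}):
  m_1 = 1*20 - 0 = 20, d_1 = (404 - 20^2)/1 = 4/1 = 4, a_1 = floor((20 + 20)/4) = 10.
  m_2 = 4*10 - 20 = 20, d_2 = (404 - 20^2)/4 = 4/4 = 1, a_2 = floor((20 + 20)/1) = 40.
  m_3 = 1*40 - 20 = 20, d_3 = (404 - 20^2)/1 = 4/1 = 4: (m_3, d_3) = (m_1, d_1) = (20, 4), so from here the quotients repeat a_1, a_2; the period length is 2.
So sqrt(404) = [20; (10, 40)] with period length k = 2.
k is even, so the fundamental solution of x^2 - 404y^2 = 1 is (p_{k-1}, q_{k-1}) = (p_1, q_1); compute convergents through index 1.
Convergents (p_i = a_i*p_{i-1} + p_{i-2}, q_i = a_i*q_{i-1} + q_{i-2} with p_{-2}=0, p_{-1}=1, q_{-2}=1, q_{-1}=0):
  i=0: a_0=20, p_0 = 20*1 + 0 = 20, q_0 = 20*0 + 1 = 1.
  i=1: a_1=10, p_1 = 10*20 + 1 = 201, q_1 = 10*1 + 0 = 10.
Check: 201^2 - 404*10^2 = 40401 - 40400 = 1, so (x, y) = (201, 10) solves the equation, and by the theorem it is the least positive solution.

(x, y) = (201, 10)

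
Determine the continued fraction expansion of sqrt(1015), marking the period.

Write x_i = (sqrt(1015) + m_i)/d_i with (m_0, d_0) = (0, 1). a_0 = floor(sqrt(1015)) = 31, since 31^2 = 961 <= 1015 < 1024 = 32^2.
Iterate m_{i+1} = d_i*a_i - m_i, d_{i+1} = (1015 - m_{i+1}^2)/d_i, a_{i+1} = floor((a_0 + m_{i+1})/d_{i+1}):
  m_1 = 1*31 - 0 = 31, d_1 = (1015 - 31^2)/1 = 54/1 = 54, a_1 = floor((31 + 31)/54) = 1.
  m_2 = 54*1 - 31 = 23, d_2 = (1015 - 23^2)/54 = 486/54 = 9, a_2 = floor((31 + 23)/9) = 6.
  m_3 = 9*6 - 23 = 31, d_3 = (1015 - 31^2)/9 = 54/9 = 6, a_3 = floor((31 + 31)/6) = 10.
  m_4 = 6*10 - 31 = 29, d_4 = (1015 - 29^2)/6 = 174/6 = 29, a_4 = floor((31 + 29)/29) = 2.
  m_5 = 29*2 - 29 = 29, d_5 = (1015 - 29^2)/29 = 174/29 = 6, a_5 = floor((31 + 29)/6) = 10.
  m_6 = 6*10 - 29 = 31, d_6 = (1015 - 31^2)/6 = 54/6 = 9, a_6 = floor((31 + 31)/9) = 6.
  m_7 = 9*6 - 31 = 23, d_7 = (1015 - 23^2)/9 = 486/9 = 54, a_7 = floor((31 + 23)/54) = 1.
  m_8 = 54*1 - 23 = 31, d_8 = (1015 - 31^2)/54 = 54/54 = 1, a_8 = floor((31 + 31)/1) = 62.
  m_9 = 1*62 - 31 = 31, d_9 = (1015 - 31^2)/1 = 54/1 = 54: (m_9, d_9) = (m_1, d_1) = (31, 54), so from here the quotients repeat a_1, ..., a_8; the period length is 8.
Hence the expansion of sqrt(1015) is a_0 = 31 followed by the repeating block 1, 6, 10, 2, 10, 6, 1, 62 (period 8).

[31; (1, 6, 10, 2, 10, 6, 1, 62)]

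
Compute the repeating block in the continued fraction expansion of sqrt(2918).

[54; (54, 108)]

Write x_i = (sqrt(2918) + m_i)/d_i with (m_0, d_0) = (0, 1). a_0 = floor(sqrt(2918)) = 54, since 54^2 = 2916 <= 2918 < 3025 = 55^2.
Iterate m_{i+1} = d_i*a_i - m_i, d_{i+1} = (2918 - m_{i+1}^2)/d_i, a_{i+1} = floor((a_0 + m_{i+1})/d_{i+1}):
  m_1 = 1*54 - 0 = 54, d_1 = (2918 - 54^2)/1 = 2/1 = 2, a_1 = floor((54 + 54)/2) = 54.
  m_2 = 2*54 - 54 = 54, d_2 = (2918 - 54^2)/2 = 2/2 = 1, a_2 = floor((54 + 54)/1) = 108.
  m_3 = 1*108 - 54 = 54, d_3 = (2918 - 54^2)/1 = 2/1 = 2: (m_3, d_3) = (m_1, d_1) = (54, 2), so from here the quotients repeat a_1, a_2; the period length is 2.
Hence the expansion of sqrt(2918) is a_0 = 54 followed by the repeating block 54, 108 (period 2).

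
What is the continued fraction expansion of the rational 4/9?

[0; 2, 4]

Run the Euclidean algorithm on 4 and 9; the successive quotients are the partial quotients a_0, a_1, ... (each step inverts the fractional part left over by the previous one):
  4 = 0*9 + 4, so a_0 = 0.
  9 = 2*4 + 1, so a_1 = 2.
  4 = 4*1 + 0, so a_2 = 4.
The remainder reaches 0 after 3 divisions, so the expansion has 3 partial quotients, read off in order.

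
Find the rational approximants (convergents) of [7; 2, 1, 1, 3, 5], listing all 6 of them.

Using the convergent recurrence p_i = a_i*p_{i-1} + p_{i-2}, q_i = a_i*q_{i-1} + q_{i-2} with p_{-2}=0, p_{-1}=1, q_{-2}=1, q_{-1}=0:
  i=0: a_0=7, p_0 = 7*1 + 0 = 7, q_0 = 7*0 + 1 = 1.
  i=1: a_1=2, p_1 = 2*7 + 1 = 15, q_1 = 2*1 + 0 = 2.
  i=2: a_2=1, p_2 = 1*15 + 7 = 22, q_2 = 1*2 + 1 = 3.
  i=3: a_3=1, p_3 = 1*22 + 15 = 37, q_3 = 1*3 + 2 = 5.
  i=4: a_4=3, p_4 = 3*37 + 22 = 133, q_4 = 3*5 + 3 = 18.
  i=5: a_5=5, p_5 = 5*133 + 37 = 702, q_5 = 5*18 + 5 = 95.

7/1, 15/2, 22/3, 37/5, 133/18, 702/95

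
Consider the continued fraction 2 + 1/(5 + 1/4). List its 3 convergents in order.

2/1, 11/5, 46/21

Using the convergent recurrence p_i = a_i*p_{i-1} + p_{i-2}, q_i = a_i*q_{i-1} + q_{i-2} with p_{-2}=0, p_{-1}=1, q_{-2}=1, q_{-1}=0:
  i=0: a_0=2, p_0 = 2*1 + 0 = 2, q_0 = 2*0 + 1 = 1.
  i=1: a_1=5, p_1 = 5*2 + 1 = 11, q_1 = 5*1 + 0 = 5.
  i=2: a_2=4, p_2 = 4*11 + 2 = 46, q_2 = 4*5 + 1 = 21.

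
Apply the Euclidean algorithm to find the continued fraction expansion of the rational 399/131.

[3; 21, 1, 5]

Run the Euclidean algorithm on 399 and 131; the successive quotients are the partial quotients a_0, a_1, ... (each step inverts the fractional part left over by the previous one):
  399 = 3*131 + 6, so a_0 = 3.
  131 = 21*6 + 5, so a_1 = 21.
  6 = 1*5 + 1, so a_2 = 1.
  5 = 5*1 + 0, so a_3 = 5.
The remainder reaches 0 after 4 divisions, so the expansion has 4 partial quotients, read off in order.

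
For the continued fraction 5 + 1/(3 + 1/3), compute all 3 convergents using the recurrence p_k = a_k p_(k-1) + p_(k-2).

Using the convergent recurrence p_i = a_i*p_{i-1} + p_{i-2}, q_i = a_i*q_{i-1} + q_{i-2} with p_{-2}=0, p_{-1}=1, q_{-2}=1, q_{-1}=0:
  i=0: a_0=5, p_0 = 5*1 + 0 = 5, q_0 = 5*0 + 1 = 1.
  i=1: a_1=3, p_1 = 3*5 + 1 = 16, q_1 = 3*1 + 0 = 3.
  i=2: a_2=3, p_2 = 3*16 + 5 = 53, q_2 = 3*3 + 1 = 10.

5/1, 16/3, 53/10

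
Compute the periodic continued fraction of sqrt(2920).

[54; (27, 108)]

Write x_i = (sqrt(2920) + m_i)/d_i with (m_0, d_0) = (0, 1). a_0 = floor(sqrt(2920)) = 54, since 54^2 = 2916 <= 2920 < 3025 = 55^2.
Iterate m_{i+1} = d_i*a_i - m_i, d_{i+1} = (2920 - m_{i+1}^2)/d_i, a_{i+1} = floor((a_0 + m_{i+1})/d_{i+1}):
  m_1 = 1*54 - 0 = 54, d_1 = (2920 - 54^2)/1 = 4/1 = 4, a_1 = floor((54 + 54)/4) = 27.
  m_2 = 4*27 - 54 = 54, d_2 = (2920 - 54^2)/4 = 4/4 = 1, a_2 = floor((54 + 54)/1) = 108.
  m_3 = 1*108 - 54 = 54, d_3 = (2920 - 54^2)/1 = 4/1 = 4: (m_3, d_3) = (m_1, d_1) = (54, 4), so from here the quotients repeat a_1, a_2; the period length is 2.
Hence the expansion of sqrt(2920) is a_0 = 54 followed by the repeating block 27, 108 (period 2).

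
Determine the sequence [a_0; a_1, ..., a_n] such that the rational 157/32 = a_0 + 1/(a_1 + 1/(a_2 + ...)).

Run the Euclidean algorithm on 157 and 32; the successive quotients are the partial quotients a_0, a_1, ... (each step inverts the fractional part left over by the previous one):
  157 = 4*32 + 29, so a_0 = 4.
  32 = 1*29 + 3, so a_1 = 1.
  29 = 9*3 + 2, so a_2 = 9.
  3 = 1*2 + 1, so a_3 = 1.
  2 = 2*1 + 0, so a_4 = 2.
The remainder reaches 0 after 5 divisions, so the expansion has 5 partial quotients, read off in order.

[4; 1, 9, 1, 2]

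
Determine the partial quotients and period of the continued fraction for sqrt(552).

[23; (2, 46)]

Write x_i = (sqrt(552) + m_i)/d_i with (m_0, d_0) = (0, 1). a_0 = floor(sqrt(552)) = 23, since 23^2 = 529 <= 552 < 576 = 24^2.
Iterate m_{i+1} = d_i*a_i - m_i, d_{i+1} = (552 - m_{i+1}^2)/d_i, a_{i+1} = floor((a_0 + m_{i+1})/d_{i+1}):
  m_1 = 1*23 - 0 = 23, d_1 = (552 - 23^2)/1 = 23/1 = 23, a_1 = floor((23 + 23)/23) = 2.
  m_2 = 23*2 - 23 = 23, d_2 = (552 - 23^2)/23 = 23/23 = 1, a_2 = floor((23 + 23)/1) = 46.
  m_3 = 1*46 - 23 = 23, d_3 = (552 - 23^2)/1 = 23/1 = 23: (m_3, d_3) = (m_1, d_1) = (23, 23), so from here the quotients repeat a_1, a_2; the period length is 2.
Hence the expansion of sqrt(552) is a_0 = 23 followed by the repeating block 2, 46 (period 2).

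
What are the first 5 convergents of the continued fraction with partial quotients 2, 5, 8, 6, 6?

Using the convergent recurrence p_i = a_i*p_{i-1} + p_{i-2}, q_i = a_i*q_{i-1} + q_{i-2} with p_{-2}=0, p_{-1}=1, q_{-2}=1, q_{-1}=0:
  i=0: a_0=2, p_0 = 2*1 + 0 = 2, q_0 = 2*0 + 1 = 1.
  i=1: a_1=5, p_1 = 5*2 + 1 = 11, q_1 = 5*1 + 0 = 5.
  i=2: a_2=8, p_2 = 8*11 + 2 = 90, q_2 = 8*5 + 1 = 41.
  i=3: a_3=6, p_3 = 6*90 + 11 = 551, q_3 = 6*41 + 5 = 251.
  i=4: a_4=6, p_4 = 6*551 + 90 = 3396, q_4 = 6*251 + 41 = 1547.

2/1, 11/5, 90/41, 551/251, 3396/1547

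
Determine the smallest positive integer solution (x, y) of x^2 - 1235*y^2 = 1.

First expand sqrt(1235) as a continued fraction. With x_i = (sqrt(1235) + m_i)/d_i and (m_0, d_0) = (0, 1): a_0 = floor(sqrt(1235)) = 35, since 35^2 = 1225 <= 1235 < 1296 = 36^2.
Iterate m_{i+1} = d_i*a_i - m_i, d_{i+1} = (1235 - m_{i+1}^2)/d_i, a_{i+1} = floor((a_0 + m_{i+1})/d_{i+1}):
  m_1 = 1*35 - 0 = 35, d_1 = (1235 - 35^2)/1 = 10/1 = 10, a_1 = floor((35 + 35)/10) = 7.
  m_2 = 10*7 - 35 = 35, d_2 = (1235 - 35^2)/10 = 10/10 = 1, a_2 = floor((35 + 35)/1) = 70.
  m_3 = 1*70 - 35 = 35, d_3 = (1235 - 35^2)/1 = 10/1 = 10: (m_3, d_3) = (m_1, d_1) = (35, 10), so from here the quotients repeat a_1, a_2; the period length is 2.
So sqrt(1235) = [35; (7, 70)] with period length k = 2.
k is even, so the fundamental solution of x^2 - 1235y^2 = 1 is (p_{k-1}, q_{k-1}) = (p_1, q_1); compute convergents through index 1.
Convergents (p_i = a_i*p_{i-1} + p_{i-2}, q_i = a_i*q_{i-1} + q_{i-2} with p_{-2}=0, p_{-1}=1, q_{-2}=1, q_{-1}=0):
  i=0: a_0=35, p_0 = 35*1 + 0 = 35, q_0 = 35*0 + 1 = 1.
  i=1: a_1=7, p_1 = 7*35 + 1 = 246, q_1 = 7*1 + 0 = 7.
Check: 246^2 - 1235*7^2 = 60516 - 60515 = 1, so (x, y) = (246, 7) solves the equation, and by the theorem it is the least positive solution.

(x, y) = (246, 7)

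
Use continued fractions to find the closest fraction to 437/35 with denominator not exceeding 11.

25/2

Expand x = 437/35 as a continued fraction with the Euclidean algorithm:
  437 = 12*35 + 17, so a_0 = 12.
  35 = 2*17 + 1, so a_1 = 2.
  17 = 17*1 + 0, so a_2 = 17.
so x = [12; 2, 17].
Convergents (p_i = a_i*p_{i-1} + p_{i-2}, q_i = a_i*q_{i-1} + q_{i-2} with p_{-2}=0, p_{-1}=1, q_{-2}=1, q_{-1}=0), until the denominator exceeds 11:
  i=0: a_0=12, p_0 = 12*1 + 0 = 12, q_0 = 12*0 + 1 = 1.
  i=1: a_1=2, p_1 = 2*12 + 1 = 25, q_1 = 2*1 + 0 = 2.
  i=2: a_2=17, p_2 = 17*25 + 12 = 437, q_2 = 17*2 + 1 = 35.
q_2 = 35 > 11, so the last convergent with denominator <= 11 is p_1/q_1 = 25/2.
The closest fraction with denominator <= 11 is either p_1/q_1 or the intermediate fraction (k*p_1 + p_0)/(k*q_1 + q_0) with the largest k >= 1 whose denominator stays <= 11; these approach x as k grows, and every other convergent or intermediate fraction in range is farther away.
Largest k: floor((11 - q_0)/q_1) = floor((11 - 1)/2) = 5.
That gives (5*25 + 12)/(5*2 + 1) = 137/11.
Compare the errors: |x - 25/2| = |437*2 - 25*35|/(35*2) = 1/70, and |x - 137/11| = |437*11 - 137*35|/(35*11) = 12/385.
Cross-multiplying, 1*385 = 385 < 840 = 12*70, so 1/70 is smaller: the convergent 25/2 is closer to x than 137/11.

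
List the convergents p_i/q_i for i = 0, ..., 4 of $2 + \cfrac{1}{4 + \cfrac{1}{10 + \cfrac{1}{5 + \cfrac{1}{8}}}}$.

2/1, 9/4, 92/41, 469/209, 3844/1713

Using the convergent recurrence p_i = a_i*p_{i-1} + p_{i-2}, q_i = a_i*q_{i-1} + q_{i-2} with p_{-2}=0, p_{-1}=1, q_{-2}=1, q_{-1}=0:
  i=0: a_0=2, p_0 = 2*1 + 0 = 2, q_0 = 2*0 + 1 = 1.
  i=1: a_1=4, p_1 = 4*2 + 1 = 9, q_1 = 4*1 + 0 = 4.
  i=2: a_2=10, p_2 = 10*9 + 2 = 92, q_2 = 10*4 + 1 = 41.
  i=3: a_3=5, p_3 = 5*92 + 9 = 469, q_3 = 5*41 + 4 = 209.
  i=4: a_4=8, p_4 = 8*469 + 92 = 3844, q_4 = 8*209 + 41 = 1713.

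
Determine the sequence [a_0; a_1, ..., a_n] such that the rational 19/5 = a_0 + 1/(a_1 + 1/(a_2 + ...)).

Run the Euclidean algorithm on 19 and 5; the successive quotients are the partial quotients a_0, a_1, ... (each step inverts the fractional part left over by the previous one):
  19 = 3*5 + 4, so a_0 = 3.
  5 = 1*4 + 1, so a_1 = 1.
  4 = 4*1 + 0, so a_2 = 4.
The remainder reaches 0 after 3 divisions, so the expansion has 3 partial quotients, read off in order.

[3; 1, 4]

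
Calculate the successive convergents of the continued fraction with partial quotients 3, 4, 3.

Using the convergent recurrence p_i = a_i*p_{i-1} + p_{i-2}, q_i = a_i*q_{i-1} + q_{i-2} with p_{-2}=0, p_{-1}=1, q_{-2}=1, q_{-1}=0:
  i=0: a_0=3, p_0 = 3*1 + 0 = 3, q_0 = 3*0 + 1 = 1.
  i=1: a_1=4, p_1 = 4*3 + 1 = 13, q_1 = 4*1 + 0 = 4.
  i=2: a_2=3, p_2 = 3*13 + 3 = 42, q_2 = 3*4 + 1 = 13.

3/1, 13/4, 42/13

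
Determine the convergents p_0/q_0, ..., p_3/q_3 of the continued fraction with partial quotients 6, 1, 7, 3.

Using the convergent recurrence p_i = a_i*p_{i-1} + p_{i-2}, q_i = a_i*q_{i-1} + q_{i-2} with p_{-2}=0, p_{-1}=1, q_{-2}=1, q_{-1}=0:
  i=0: a_0=6, p_0 = 6*1 + 0 = 6, q_0 = 6*0 + 1 = 1.
  i=1: a_1=1, p_1 = 1*6 + 1 = 7, q_1 = 1*1 + 0 = 1.
  i=2: a_2=7, p_2 = 7*7 + 6 = 55, q_2 = 7*1 + 1 = 8.
  i=3: a_3=3, p_3 = 3*55 + 7 = 172, q_3 = 3*8 + 1 = 25.

6/1, 7/1, 55/8, 172/25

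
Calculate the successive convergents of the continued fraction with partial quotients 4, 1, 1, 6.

4/1, 5/1, 9/2, 59/13

Using the convergent recurrence p_i = a_i*p_{i-1} + p_{i-2}, q_i = a_i*q_{i-1} + q_{i-2} with p_{-2}=0, p_{-1}=1, q_{-2}=1, q_{-1}=0:
  i=0: a_0=4, p_0 = 4*1 + 0 = 4, q_0 = 4*0 + 1 = 1.
  i=1: a_1=1, p_1 = 1*4 + 1 = 5, q_1 = 1*1 + 0 = 1.
  i=2: a_2=1, p_2 = 1*5 + 4 = 9, q_2 = 1*1 + 1 = 2.
  i=3: a_3=6, p_3 = 6*9 + 5 = 59, q_3 = 6*2 + 1 = 13.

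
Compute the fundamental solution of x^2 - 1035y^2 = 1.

(x, y) = (1126, 35)

First expand sqrt(1035) as a continued fraction. With x_i = (sqrt(1035) + m_i)/d_i and (m_0, d_0) = (0, 1): a_0 = floor(sqrt(1035)) = 32, since 32^2 = 1024 <= 1035 < 1089 = 33^2.
Iterate m_{i+1} = d_i*a_i - m_i, d_{i+1} = (1035 - m_{i+1}^2)/d_i, a_{i+1} = floor((a_0 + m_{i+1})/d_{i+1}):
  m_1 = 1*32 - 0 = 32, d_1 = (1035 - 32^2)/1 = 11/1 = 11, a_1 = floor((32 + 32)/11) = 5.
  m_2 = 11*5 - 32 = 23, d_2 = (1035 - 23^2)/11 = 506/11 = 46, a_2 = floor((32 + 23)/46) = 1.
  m_3 = 46*1 - 23 = 23, d_3 = (1035 - 23^2)/46 = 506/46 = 11, a_3 = floor((32 + 23)/11) = 5.
  m_4 = 11*5 - 23 = 32, d_4 = (1035 - 32^2)/11 = 11/11 = 1, a_4 = floor((32 + 32)/1) = 64.
  m_5 = 1*64 - 32 = 32, d_5 = (1035 - 32^2)/1 = 11/1 = 11: (m_5, d_5) = (m_1, d_1) = (32, 11), so from here the quotients repeat a_1, ..., a_4; the period length is 4.
So sqrt(1035) = [32; (5, 1, 5, 64)] with period length k = 4.
k is even, so the fundamental solution of x^2 - 1035y^2 = 1 is (p_{k-1}, q_{k-1}) = (p_3, q_3); compute convergents through index 3.
Convergents (p_i = a_i*p_{i-1} + p_{i-2}, q_i = a_i*q_{i-1} + q_{i-2} with p_{-2}=0, p_{-1}=1, q_{-2}=1, q_{-1}=0):
  i=0: a_0=32, p_0 = 32*1 + 0 = 32, q_0 = 32*0 + 1 = 1.
  i=1: a_1=5, p_1 = 5*32 + 1 = 161, q_1 = 5*1 + 0 = 5.
  i=2: a_2=1, p_2 = 1*161 + 32 = 193, q_2 = 1*5 + 1 = 6.
  i=3: a_3=5, p_3 = 5*193 + 161 = 1126, q_3 = 5*6 + 5 = 35.
Check: 1126^2 - 1035*35^2 = 1267876 - 1267875 = 1, so (x, y) = (1126, 35) solves the equation, and by the theorem it is the least positive solution.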